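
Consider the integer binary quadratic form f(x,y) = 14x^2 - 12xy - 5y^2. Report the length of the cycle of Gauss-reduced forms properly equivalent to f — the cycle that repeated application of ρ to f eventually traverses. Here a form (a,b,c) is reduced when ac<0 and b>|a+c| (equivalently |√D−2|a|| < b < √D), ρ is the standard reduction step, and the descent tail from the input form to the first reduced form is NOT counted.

D = 424, ⌊√D⌋ = 20
descent: ρ → (-5,12,14)  [lands on river]
river: ρ → (14,16,-3)
river: ρ → (-3,20,2)
river: ρ → (2,20,-3)
river: ρ → (-3,16,14)
river: ρ → (14,12,-5)
river: ρ → (-5,18,5)
river: ρ → (5,12,-14)
river: ρ → (-14,16,3)
river: ρ → (3,20,-2)
river: ρ → (-2,20,3)
river: ρ → (3,16,-14)
river: ρ → (-14,12,5)
river: ρ → (5,18,-5)
ρ-cycle length = 14 (tail of 1 descent step not counted)

14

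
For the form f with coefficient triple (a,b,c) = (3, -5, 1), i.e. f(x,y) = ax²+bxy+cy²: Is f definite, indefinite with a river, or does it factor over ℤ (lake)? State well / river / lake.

D = b²−4ac = (-5)² − 4·3·1 = 13
D > 0 non-square ⇒ indefinite ⇒ periodic river

river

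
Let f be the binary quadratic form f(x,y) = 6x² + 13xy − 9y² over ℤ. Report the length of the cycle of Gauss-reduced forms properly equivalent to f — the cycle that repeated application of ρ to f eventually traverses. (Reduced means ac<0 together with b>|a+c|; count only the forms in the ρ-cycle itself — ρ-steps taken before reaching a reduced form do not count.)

D = 385, ⌊√D⌋ = 19
river: ρ → (-9,5,10)
river: ρ → (10,15,-4)
river: ρ → (-4,17,6)
river: ρ → (6,19,-1)
river: ρ → (-1,19,6)
river: ρ → (6,17,-4)
river: ρ → (-4,15,10)
river: ρ → (10,5,-9)
river: ρ → (-9,13,6)
river: ρ → (6,11,-11)
river: ρ → (-11,11,6)
river: ρ → (6,13,-9)
ρ-cycle length = 12 (tail of 0 descent steps not counted)

12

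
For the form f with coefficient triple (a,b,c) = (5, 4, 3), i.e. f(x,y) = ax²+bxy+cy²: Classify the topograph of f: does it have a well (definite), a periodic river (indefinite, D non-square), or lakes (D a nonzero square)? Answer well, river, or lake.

D = b²−4ac = 4² − 4·5·3 = -44
D < 0 ⇒ definite ⇒ every region one sign ⇒ single well

well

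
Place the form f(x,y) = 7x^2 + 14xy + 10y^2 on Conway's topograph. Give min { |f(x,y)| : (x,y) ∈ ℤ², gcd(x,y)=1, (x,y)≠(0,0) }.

translate: b→0 (≡14 mod 14), so (7,14,10)→(7,0,3)
flip: (7,0,3)→(3,0,7)
reduced (well bottom): (3,0,7) with a≤c, −a<b≤a
well minimum = a = 3

3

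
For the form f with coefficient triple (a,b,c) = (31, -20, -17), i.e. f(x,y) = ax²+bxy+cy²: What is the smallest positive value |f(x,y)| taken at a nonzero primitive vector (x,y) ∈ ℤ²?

descent: ρ → (-17,20,31)  [lands on river]
river: ρ → (31,42,-6)
river: ρ → (-6,42,31)
river: ρ → (31,20,-17)
river: ρ → (-17,48,3)
river: ρ → (3,48,-17)
closes: descent 1, river 6
min |a| on river = 3

3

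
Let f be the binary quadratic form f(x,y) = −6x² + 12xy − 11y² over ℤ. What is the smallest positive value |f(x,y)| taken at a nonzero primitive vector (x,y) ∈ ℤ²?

translate: b→0 (≡-12 mod 12), so (6,-12,11)→(6,0,5)
flip: (6,0,5)→(5,0,6)
reduced (well bottom): (5,0,6) with a≤c, −a<b≤a
well minimum |f| = |-5| = 5 (negative-definite)

5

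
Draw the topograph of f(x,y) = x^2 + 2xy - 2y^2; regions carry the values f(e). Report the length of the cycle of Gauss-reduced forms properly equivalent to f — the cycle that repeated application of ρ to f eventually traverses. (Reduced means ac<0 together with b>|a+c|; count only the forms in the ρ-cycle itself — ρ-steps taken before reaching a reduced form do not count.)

D = 12, ⌊√D⌋ = 3
river: ρ → (-2,2,1)
river: ρ → (1,2,-2)
ρ-cycle length = 2 (tail of 0 descent steps not counted)

2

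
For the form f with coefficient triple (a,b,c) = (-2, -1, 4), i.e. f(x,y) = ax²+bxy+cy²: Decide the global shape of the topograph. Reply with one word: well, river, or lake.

D = b²−4ac = (-1)² − 4·(-2)·4 = 33
D > 0 non-square ⇒ indefinite ⇒ periodic river

river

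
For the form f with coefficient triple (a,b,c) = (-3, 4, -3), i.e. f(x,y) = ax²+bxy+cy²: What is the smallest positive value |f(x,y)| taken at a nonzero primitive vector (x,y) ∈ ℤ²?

translate: b→2 (≡-4 mod 6), so (3,-4,3)→(3,2,2)
flip: (3,2,2)→(2,-2,3)
translate: b→2 (≡-2 mod 4), so (2,-2,3)→(2,2,3)
reduced (well bottom): (2,2,3) with a≤c, −a<b≤a
well minimum |f| = |-2| = 2 (negative-definite)

2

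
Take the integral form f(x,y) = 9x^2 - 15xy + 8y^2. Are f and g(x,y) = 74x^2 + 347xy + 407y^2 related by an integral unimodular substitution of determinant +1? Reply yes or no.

D₁ = -63, D₂ = -63
f: translate: b→3 (≡-15 mod 18), so (9,-15,8)→(9,3,2)
f: flip: (9,3,2)→(2,-3,9)
f: translate: b→1 (≡-3 mod 4), so (2,-3,9)→(2,1,8)
f: reduced (well bottom): (2,1,8) with a≤c, −a<b≤a
g: translate: b→51 (≡347 mod 148), so (74,347,407)→(74,51,9)
g: flip: (74,51,9)→(9,-51,74)
g: translate: b→3 (≡-51 mod 18), so (9,-51,74)→(9,3,2)
g: flip: (9,3,2)→(2,-3,9)
g: translate: b→1 (≡-3 mod 4), so (2,-3,9)→(2,1,8)
g: reduced (well bottom): (2,1,8) with a≤c, −a<b≤a
reduced forms (2, 1, 8) vs (2, 1, 8) ⇒ equivalent

yes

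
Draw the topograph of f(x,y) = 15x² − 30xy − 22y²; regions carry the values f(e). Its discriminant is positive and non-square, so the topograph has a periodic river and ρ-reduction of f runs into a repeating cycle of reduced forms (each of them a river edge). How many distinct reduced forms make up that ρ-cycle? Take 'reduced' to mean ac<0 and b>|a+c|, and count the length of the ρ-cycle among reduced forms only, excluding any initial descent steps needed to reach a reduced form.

D = 2220, ⌊√D⌋ = 47
descent: ρ → (-22,30,15)  [lands on river]
river: ρ → (15,30,-22)
river: ρ → (-22,14,23)
river: ρ → (23,32,-13)
river: ρ → (-13,46,2)
river: ρ → (2,46,-13)
river: ρ → (-13,32,23)
river: ρ → (23,14,-22)
ρ-cycle length = 8 (tail of 1 descent step not counted)

8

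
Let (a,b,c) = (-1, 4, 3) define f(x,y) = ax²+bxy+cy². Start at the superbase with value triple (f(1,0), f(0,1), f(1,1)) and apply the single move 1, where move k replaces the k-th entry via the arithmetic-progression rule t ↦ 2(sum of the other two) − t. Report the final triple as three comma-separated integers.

start (-1,3,6) = (f(1,0),f(0,1),f(1,1))
replace slot 1: 2·(3+6) − (-1) = 19 → (19,3,6)

19,3,6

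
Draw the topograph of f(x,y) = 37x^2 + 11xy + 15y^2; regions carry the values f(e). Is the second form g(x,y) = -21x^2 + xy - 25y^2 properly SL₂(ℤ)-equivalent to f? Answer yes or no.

D₁ = -2099, D₂ = -2099
f: flip: (37,11,15)→(15,-11,37)
f: reduced (well bottom): (15,-11,37) with a≤c, −a<b≤a
g is negative-definite; reduce −g:
−g: reduced (well bottom): (21,-1,25) with a≤c, −a<b≤a
flip sign back: reduced form of g is (-21,1,-25)
reduced forms (15, -11, 37) vs (-21, 1, -25) ⇒ inequivalent

no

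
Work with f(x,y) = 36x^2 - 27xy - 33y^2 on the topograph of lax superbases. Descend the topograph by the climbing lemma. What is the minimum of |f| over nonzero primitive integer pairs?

descent: ρ → (-33,27,36)  [lands on river]
river: ρ → (36,45,-24)
river: ρ → (-24,51,30)
river: ρ → (30,69,-6)
river: ρ → (-6,63,63)
river: ρ → (63,63,-6)
river: ρ → (-6,69,30)
river: ρ → (30,51,-24)
river: ρ → (-24,45,36)
river: ρ → (36,27,-33)
river: ρ → (-33,39,30)
river: ρ → (30,21,-42)
river: ρ → (-42,63,9)
river: ρ → (9,63,-42)
river: ρ → (-42,21,30)
river: ρ → (30,39,-33)
closes: descent 1, river 16
min |a| on river = 6

6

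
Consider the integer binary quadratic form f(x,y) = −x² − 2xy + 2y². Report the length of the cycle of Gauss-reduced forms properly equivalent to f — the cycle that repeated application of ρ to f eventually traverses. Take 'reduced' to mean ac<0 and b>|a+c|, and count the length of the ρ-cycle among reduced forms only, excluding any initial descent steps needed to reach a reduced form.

D = 12, ⌊√D⌋ = 3
descent: ρ → (2,2,-1)  [lands on river]
river: ρ → (-1,2,2)
ρ-cycle length = 2 (tail of 1 descent step not counted)

2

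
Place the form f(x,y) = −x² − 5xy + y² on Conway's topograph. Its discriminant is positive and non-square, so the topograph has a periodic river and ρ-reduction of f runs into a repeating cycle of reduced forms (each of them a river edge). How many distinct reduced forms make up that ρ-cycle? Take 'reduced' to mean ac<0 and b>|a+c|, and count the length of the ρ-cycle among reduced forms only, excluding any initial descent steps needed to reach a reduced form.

D = 29, ⌊√D⌋ = 5
descent: ρ → (1,5,-1)  [lands on river]
river: ρ → (-1,5,1)
ρ-cycle length = 2 (tail of 1 descent step not counted)

2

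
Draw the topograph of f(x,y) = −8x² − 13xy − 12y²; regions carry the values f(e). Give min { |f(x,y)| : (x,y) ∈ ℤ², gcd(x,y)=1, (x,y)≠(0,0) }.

translate: b→-3 (≡13 mod 16), so (8,13,12)→(8,-3,7)
flip: (8,-3,7)→(7,3,8)
reduced (well bottom): (7,3,8) with a≤c, −a<b≤a
well minimum |f| = |-7| = 7 (negative-definite)

7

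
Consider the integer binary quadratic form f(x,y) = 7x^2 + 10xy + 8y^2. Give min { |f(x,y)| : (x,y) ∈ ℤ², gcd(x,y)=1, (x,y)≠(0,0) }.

translate: b→-4 (≡10 mod 14), so (7,10,8)→(7,-4,5)
flip: (7,-4,5)→(5,4,7)
reduced (well bottom): (5,4,7) with a≤c, −a<b≤a
well minimum = a = 5

5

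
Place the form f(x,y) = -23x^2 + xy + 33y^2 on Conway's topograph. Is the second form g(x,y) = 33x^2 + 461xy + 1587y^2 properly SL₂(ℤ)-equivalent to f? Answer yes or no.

D₁ = 3037, D₂ = 3037
river cycle of f (length 30): (-23, 47, 9), (9, 43, -33), (-33, 23, 19), (19, 53, -3), (-3, 55, 1), (1, 55, -3), (-3, 53, 19), (19, 23, -33), (-33, 43, 9), (9, 47, -23), … (20 more)
river cycle of g (length 30): (-23, 47, 9), (9, 43, -33), (-33, 23, 19), (19, 53, -3), (-3, 55, 1), (1, 55, -3), (-3, 53, 19), (19, 23, -33), (-33, 43, 9), (9, 47, -23), … (20 more)
cycles coincide ⇒ equivalent

yes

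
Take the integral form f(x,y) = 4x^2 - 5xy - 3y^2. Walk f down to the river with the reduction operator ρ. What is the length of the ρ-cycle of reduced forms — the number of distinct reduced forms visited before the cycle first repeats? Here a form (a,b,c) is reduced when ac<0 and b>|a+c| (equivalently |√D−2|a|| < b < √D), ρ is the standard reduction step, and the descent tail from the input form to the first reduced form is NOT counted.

D = 73, ⌊√D⌋ = 8
descent: ρ → (-3,5,4)  [lands on river]
river: ρ → (4,3,-4)
river: ρ → (-4,5,3)
river: ρ → (3,7,-2)
river: ρ → (-2,5,6)
river: ρ → (6,7,-1)
river: ρ → (-1,7,6)
river: ρ → (6,5,-2)
river: ρ → (-2,7,3)
river: ρ → (3,5,-4)
river: ρ → (-4,3,4)
river: ρ → (4,5,-3)
river: ρ → (-3,7,2)
river: ρ → (2,5,-6)
river: ρ → (-6,7,1)
river: ρ → (1,7,-6)
river: ρ → (-6,5,2)
river: ρ → (2,7,-3)
ρ-cycle length = 18 (tail of 1 descent step not counted)

18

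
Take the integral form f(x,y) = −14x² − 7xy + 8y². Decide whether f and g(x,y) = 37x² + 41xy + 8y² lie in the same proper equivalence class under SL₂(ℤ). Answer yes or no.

D₁ = 497, D₂ = 497
river cycle of f (length 14): (8, 7, -14), (-14, 21, 1), (1, 21, -14), (-14, 7, 8), (8, 9, -13), (-13, 17, 4), (4, 15, -17), (-17, 19, 2), (2, 21, -7), (-7, 21, 2), … (4 more)
river cycle of g (length 14): (8, 7, -14), (-14, 21, 1), (1, 21, -14), (-14, 7, 8), (8, 9, -13), (-13, 17, 4), (4, 15, -17), (-17, 19, 2), (2, 21, -7), (-7, 21, 2), … (4 more)
cycles coincide ⇒ equivalent

yes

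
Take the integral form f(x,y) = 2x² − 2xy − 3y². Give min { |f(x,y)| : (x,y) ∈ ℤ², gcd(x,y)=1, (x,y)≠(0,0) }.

descent: ρ → (-3,2,2)  [lands on river]
river: ρ → (2,2,-3)
river: ρ → (-3,4,1)
river: ρ → (1,4,-3)
closes: descent 1, river 4
min |a| on river = 1

1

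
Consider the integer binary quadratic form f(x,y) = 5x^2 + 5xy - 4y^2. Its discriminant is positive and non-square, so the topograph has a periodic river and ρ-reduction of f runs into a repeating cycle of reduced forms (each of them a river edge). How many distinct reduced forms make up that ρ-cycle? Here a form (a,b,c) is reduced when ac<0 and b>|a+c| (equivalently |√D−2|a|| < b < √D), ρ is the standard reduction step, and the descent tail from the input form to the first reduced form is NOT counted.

D = 105, ⌊√D⌋ = 10
river: ρ → (-4,3,6)
river: ρ → (6,9,-1)
river: ρ → (-1,9,6)
river: ρ → (6,3,-4)
river: ρ → (-4,5,5)
river: ρ → (5,5,-4)
ρ-cycle length = 6 (tail of 0 descent steps not counted)

6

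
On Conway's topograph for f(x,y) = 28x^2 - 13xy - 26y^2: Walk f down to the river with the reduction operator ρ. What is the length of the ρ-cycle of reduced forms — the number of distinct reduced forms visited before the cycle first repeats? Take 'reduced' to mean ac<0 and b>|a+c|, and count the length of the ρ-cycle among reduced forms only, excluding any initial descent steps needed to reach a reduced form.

D = 3081, ⌊√D⌋ = 55
descent: ρ → (-26,13,28)  [lands on river]
river: ρ → (28,43,-11)
river: ρ → (-11,45,24)
river: ρ → (24,51,-5)
river: ρ → (-5,49,34)
river: ρ → (34,19,-20)
river: ρ → (-20,21,33)
river: ρ → (33,45,-8)
river: ρ → (-8,51,15)
river: ρ → (15,39,-26)
ρ-cycle length = 10 (tail of 1 descent step not counted)

10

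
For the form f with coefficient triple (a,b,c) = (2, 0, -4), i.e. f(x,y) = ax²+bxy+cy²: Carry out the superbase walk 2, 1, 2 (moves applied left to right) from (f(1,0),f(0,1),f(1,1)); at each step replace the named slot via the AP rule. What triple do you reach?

start (2,-4,-2) = (f(1,0),f(0,1),f(1,1))
replace slot 2: 2·(2+(-2)) − (-4) = 4 → (2,4,-2)
replace slot 1: 2·(4+(-2)) − 2 = 2 → (2,4,-2)
replace slot 2: 2·(2+(-2)) − 4 = -4 → (2,-4,-2)

2,-4,-2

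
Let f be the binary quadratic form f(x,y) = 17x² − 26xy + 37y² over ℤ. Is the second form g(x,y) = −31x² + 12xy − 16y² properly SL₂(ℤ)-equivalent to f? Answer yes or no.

D₁ = -1840, D₂ = -1840
f: translate: b→8 (≡-26 mod 34), so (17,-26,37)→(17,8,28)
f: reduced (well bottom): (17,8,28) with a≤c, −a<b≤a
g is negative-definite; reduce −g:
−g: flip: (31,-12,16)→(16,12,31)
−g: reduced (well bottom): (16,12,31) with a≤c, −a<b≤a
flip sign back: reduced form of g is (-16,-12,-31)
reduced forms (17, 8, 28) vs (-16, -12, -31) ⇒ inequivalent

no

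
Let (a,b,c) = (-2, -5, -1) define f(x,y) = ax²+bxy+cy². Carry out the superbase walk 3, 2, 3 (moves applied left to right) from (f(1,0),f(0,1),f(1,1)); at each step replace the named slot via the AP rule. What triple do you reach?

start (-2,-1,-8) = (f(1,0),f(0,1),f(1,1))
replace slot 3: 2·((-2)+(-1)) − (-8) = 2 → (-2,-1,2)
replace slot 2: 2·((-2)+2) − (-1) = 1 → (-2,1,2)
replace slot 3: 2·((-2)+1) − 2 = -4 → (-2,1,-4)

-2,1,-4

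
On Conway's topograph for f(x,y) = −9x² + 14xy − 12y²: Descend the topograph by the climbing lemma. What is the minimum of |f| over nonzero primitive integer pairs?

translate: b→4 (≡-14 mod 18), so (9,-14,12)→(9,4,7)
flip: (9,4,7)→(7,-4,9)
reduced (well bottom): (7,-4,9) with a≤c, −a<b≤a
well minimum |f| = |-7| = 7 (negative-definite)

7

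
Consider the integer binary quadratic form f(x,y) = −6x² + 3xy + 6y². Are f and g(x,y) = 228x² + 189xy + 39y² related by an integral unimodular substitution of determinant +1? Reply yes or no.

D₁ = 153, D₂ = 153
river cycle of f (length 6): (6, 9, -3), (-3, 9, 6), (6, 3, -6), (-6, 9, 3), (3, 9, -6), (-6, 3, 6)
river cycle of g (length 6): (6, 9, -3), (-3, 9, 6), (6, 3, -6), (-6, 9, 3), (3, 9, -6), (-6, 3, 6)
cycles coincide ⇒ equivalent

yes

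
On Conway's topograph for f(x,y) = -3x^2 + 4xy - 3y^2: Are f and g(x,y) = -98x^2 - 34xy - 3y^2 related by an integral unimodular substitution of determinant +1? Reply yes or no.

D₁ = -20, D₂ = -20
f is negative-definite; reduce −f:
−f: translate: b→2 (≡-4 mod 6), so (3,-4,3)→(3,2,2)
−f: flip: (3,2,2)→(2,-2,3)
−f: translate: b→2 (≡-2 mod 4), so (2,-2,3)→(2,2,3)
−f: reduced (well bottom): (2,2,3) with a≤c, −a<b≤a
flip sign back: reduced form of f is (-2,-2,-3)
g is negative-definite; reduce −g:
−g: flip: (98,34,3)→(3,-34,98)
−g: translate: b→2 (≡-34 mod 6), so (3,-34,98)→(3,2,2)
−g: flip: (3,2,2)→(2,-2,3)
−g: translate: b→2 (≡-2 mod 4), so (2,-2,3)→(2,2,3)
−g: reduced (well bottom): (2,2,3) with a≤c, −a<b≤a
flip sign back: reduced form of g is (-2,-2,-3)
reduced forms (-2, -2, -3) vs (-2, -2, -3) ⇒ equivalent

yes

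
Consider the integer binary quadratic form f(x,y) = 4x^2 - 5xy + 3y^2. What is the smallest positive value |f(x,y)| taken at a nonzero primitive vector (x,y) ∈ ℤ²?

translate: b→3 (≡-5 mod 8), so (4,-5,3)→(4,3,2)
flip: (4,3,2)→(2,-3,4)
translate: b→1 (≡-3 mod 4), so (2,-3,4)→(2,1,3)
reduced (well bottom): (2,1,3) with a≤c, −a<b≤a
well minimum = a = 2

2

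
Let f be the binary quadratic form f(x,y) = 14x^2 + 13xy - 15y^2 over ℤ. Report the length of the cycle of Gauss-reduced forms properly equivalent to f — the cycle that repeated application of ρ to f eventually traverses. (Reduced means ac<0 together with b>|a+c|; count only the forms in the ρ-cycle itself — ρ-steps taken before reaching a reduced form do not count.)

D = 1009, ⌊√D⌋ = 31
river: ρ → (-15,17,12)
river: ρ → (12,31,-1)
river: ρ → (-1,31,12)
river: ρ → (12,17,-15)
river: ρ → (-15,13,14)
river: ρ → (14,15,-14)
river: ρ → (-14,13,15)
river: ρ → (15,17,-12)
river: ρ → (-12,31,1)
river: ρ → (1,31,-12)
river: ρ → (-12,17,15)
river: ρ → (15,13,-14)
river: ρ → (-14,15,14)
river: ρ → (14,13,-15)
ρ-cycle length = 14 (tail of 0 descent steps not counted)

14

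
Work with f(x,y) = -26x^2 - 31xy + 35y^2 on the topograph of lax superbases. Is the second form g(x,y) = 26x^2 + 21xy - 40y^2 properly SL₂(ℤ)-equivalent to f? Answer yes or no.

D₁ = 4601, D₂ = 4601
river cycle of f (length 66): (35, 31, -26), (-26, 21, 40), (40, 59, -7), (-7, 67, 4), (4, 61, -55), (-55, 49, 10), (10, 51, -50), (-50, 49, 11), (11, 61, -20), (-20, 59, 14), … (56 more)
river cycle of g (length 66): (-40, 59, 7), (7, 67, -4), (-4, 61, 55), (55, 49, -10), (-10, 51, 50), (50, 49, -11), (-11, 61, 20), (20, 59, -14), (-14, 53, 32), (32, 11, -35), … (56 more)
cycles differ ⇒ inequivalent

no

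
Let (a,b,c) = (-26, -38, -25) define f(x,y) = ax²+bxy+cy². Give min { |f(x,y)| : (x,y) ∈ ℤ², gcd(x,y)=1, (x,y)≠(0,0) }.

translate: b→-14 (≡38 mod 52), so (26,38,25)→(26,-14,13)
flip: (26,-14,13)→(13,14,26)
translate: b→-12 (≡14 mod 26), so (13,14,26)→(13,-12,25)
reduced (well bottom): (13,-12,25) with a≤c, −a<b≤a
well minimum |f| = |-13| = 13 (negative-definite)

13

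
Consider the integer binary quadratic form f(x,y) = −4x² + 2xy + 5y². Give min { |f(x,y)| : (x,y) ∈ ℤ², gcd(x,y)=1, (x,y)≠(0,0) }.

river: ρ → (5,8,-1)
river: ρ → (-1,8,5)
river: ρ → (5,2,-4)
river: ρ → (-4,6,3)
river: ρ → (3,6,-4)
river: ρ → (-4,2,5)
closes: descent 0, river 6
min |a| on river = 1

1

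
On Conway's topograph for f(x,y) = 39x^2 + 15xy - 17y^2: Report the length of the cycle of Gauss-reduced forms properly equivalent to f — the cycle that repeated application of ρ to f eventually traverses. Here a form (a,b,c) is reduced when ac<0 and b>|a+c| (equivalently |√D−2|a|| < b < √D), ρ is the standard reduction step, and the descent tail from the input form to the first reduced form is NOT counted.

D = 2877, ⌊√D⌋ = 53
descent: ρ → (-17,53,1)  [lands on river]
river: ρ → (1,53,-17)
river: ρ → (-17,49,7)
river: ρ → (7,49,-17)
ρ-cycle length = 4 (tail of 1 descent step not counted)

4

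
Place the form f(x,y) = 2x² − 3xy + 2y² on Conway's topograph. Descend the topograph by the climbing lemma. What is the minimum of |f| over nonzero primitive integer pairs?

translate: b→1 (≡-3 mod 4), so (2,-3,2)→(2,1,1)
flip: (2,1,1)→(1,-1,2)
translate: b→1 (≡-1 mod 2), so (1,-1,2)→(1,1,2)
reduced (well bottom): (1,1,2) with a≤c, −a<b≤a
well minimum = a = 1

1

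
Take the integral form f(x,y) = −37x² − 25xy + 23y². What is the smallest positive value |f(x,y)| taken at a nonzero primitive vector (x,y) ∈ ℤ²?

descent: ρ → (23,25,-37)  [lands on river]
river: ρ → (-37,49,11)
river: ρ → (11,61,-7)
river: ρ → (-7,51,51)
river: ρ → (51,51,-7)
river: ρ → (-7,61,11)
river: ρ → (11,49,-37)
river: ρ → (-37,25,23)
river: ρ → (23,21,-39)
river: ρ → (-39,57,5)
river: ρ → (5,63,-3)
river: ρ → (-3,63,5)
river: ρ → (5,57,-39)
river: ρ → (-39,21,23)
closes: descent 1, river 14
min |a| on river = 3

3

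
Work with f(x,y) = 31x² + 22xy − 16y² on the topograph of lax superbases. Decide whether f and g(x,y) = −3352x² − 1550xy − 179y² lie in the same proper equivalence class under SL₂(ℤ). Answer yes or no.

D₁ = 2468, D₂ = 2468
river cycle of f (length 30): (-16, 42, 11), (11, 46, -8), (-8, 34, 41), (41, 48, -1), (-1, 48, 41), (41, 34, -8), (-8, 46, 11), (11, 42, -16), (-16, 22, 31), (31, 40, -7), … (20 more)
river cycle of g (length 30): (-16, 42, 11), (11, 46, -8), (-8, 34, 41), (41, 48, -1), (-1, 48, 41), (41, 34, -8), (-8, 46, 11), (11, 42, -16), (-16, 22, 31), (31, 40, -7), … (20 more)
cycles coincide ⇒ equivalent

yes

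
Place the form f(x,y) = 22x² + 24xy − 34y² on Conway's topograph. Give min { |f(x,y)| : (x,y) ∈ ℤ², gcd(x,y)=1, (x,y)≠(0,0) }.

river: ρ → (-34,44,12)
river: ρ → (12,52,-18)
river: ρ → (-18,56,6)
river: ρ → (6,52,-36)
river: ρ → (-36,20,22)
river: ρ → (22,24,-34)
closes: descent 0, river 6
min |a| on river = 6

6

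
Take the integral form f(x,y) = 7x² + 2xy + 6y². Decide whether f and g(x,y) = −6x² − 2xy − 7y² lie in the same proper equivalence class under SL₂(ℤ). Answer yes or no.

D₁ = -164, D₂ = -164
f: flip: (7,2,6)→(6,-2,7)
f: reduced (well bottom): (6,-2,7) with a≤c, −a<b≤a
g is negative-definite; reduce −g:
−g: reduced (well bottom): (6,2,7) with a≤c, −a<b≤a
flip sign back: reduced form of g is (-6,-2,-7)
reduced forms (6, -2, 7) vs (-6, -2, -7) ⇒ inequivalent

no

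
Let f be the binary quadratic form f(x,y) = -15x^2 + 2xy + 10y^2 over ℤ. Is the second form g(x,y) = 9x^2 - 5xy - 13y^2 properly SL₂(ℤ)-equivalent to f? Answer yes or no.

D₁ = 604, D₂ = 493
discriminants differ ⇒ not SL₂(ℤ)-equivalent

no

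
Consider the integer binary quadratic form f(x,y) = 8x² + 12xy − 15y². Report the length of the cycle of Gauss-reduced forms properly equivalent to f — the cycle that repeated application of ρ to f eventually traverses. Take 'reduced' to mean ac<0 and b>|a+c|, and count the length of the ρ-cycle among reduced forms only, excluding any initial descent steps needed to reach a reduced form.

D = 624, ⌊√D⌋ = 24
river: ρ → (-15,18,5)
river: ρ → (5,22,-7)
river: ρ → (-7,20,8)
river: ρ → (8,12,-15)
ρ-cycle length = 4 (tail of 0 descent steps not counted)

4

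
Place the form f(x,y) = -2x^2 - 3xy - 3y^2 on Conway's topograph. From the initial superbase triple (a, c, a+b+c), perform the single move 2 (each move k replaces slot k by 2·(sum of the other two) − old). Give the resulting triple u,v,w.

start (-2,-3,-8) = (f(1,0),f(0,1),f(1,1))
replace slot 2: 2·((-2)+(-8)) − (-3) = -17 → (-2,-17,-8)

-2,-17,-8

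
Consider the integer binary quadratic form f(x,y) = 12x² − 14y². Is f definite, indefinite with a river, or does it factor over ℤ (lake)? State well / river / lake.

D = b²−4ac = 0² − 4·12·(-14) = 672
D > 0 non-square ⇒ indefinite ⇒ periodic river

river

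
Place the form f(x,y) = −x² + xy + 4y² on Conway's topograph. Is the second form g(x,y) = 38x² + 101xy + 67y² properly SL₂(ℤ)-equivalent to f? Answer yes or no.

D₁ = 17, D₂ = 17
river cycle of f (length 6): (-1, 3, 2), (2, 1, -2), (-2, 3, 1), (1, 3, -2), (-2, 1, 2), (2, 3, -1)
river cycle of g (length 6): (-1, 3, 2), (2, 1, -2), (-2, 3, 1), (1, 3, -2), (-2, 1, 2), (2, 3, -1)
cycles coincide ⇒ equivalent

yes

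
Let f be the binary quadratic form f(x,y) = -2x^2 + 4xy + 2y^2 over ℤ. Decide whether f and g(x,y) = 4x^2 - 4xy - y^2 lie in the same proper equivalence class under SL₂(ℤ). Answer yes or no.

D₁ = 32, D₂ = 32
river cycle of f (length 2): (2, 4, -2), (-2, 4, 2)
river cycle of g (length 2): (-1, 4, 4), (4, 4, -1)
cycles differ ⇒ inequivalent

no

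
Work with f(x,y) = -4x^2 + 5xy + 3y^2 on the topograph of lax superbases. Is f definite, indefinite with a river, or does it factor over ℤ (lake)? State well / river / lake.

D = b²−4ac = 5² − 4·(-4)·3 = 73
D > 0 non-square ⇒ indefinite ⇒ periodic river

river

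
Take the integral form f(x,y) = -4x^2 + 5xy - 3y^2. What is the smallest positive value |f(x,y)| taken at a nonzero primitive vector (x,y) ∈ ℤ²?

translate: b→3 (≡-5 mod 8), so (4,-5,3)→(4,3,2)
flip: (4,3,2)→(2,-3,4)
translate: b→1 (≡-3 mod 4), so (2,-3,4)→(2,1,3)
reduced (well bottom): (2,1,3) with a≤c, −a<b≤a
well minimum |f| = |-2| = 2 (negative-definite)

2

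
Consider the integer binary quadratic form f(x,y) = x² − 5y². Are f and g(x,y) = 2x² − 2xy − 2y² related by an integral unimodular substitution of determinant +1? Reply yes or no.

D₁ = 20, D₂ = 20
river cycle of f (length 2): (1, 4, -1), (-1, 4, 1)
river cycle of g (length 2): (-2, 2, 2), (2, 2, -2)
cycles differ ⇒ inequivalent

no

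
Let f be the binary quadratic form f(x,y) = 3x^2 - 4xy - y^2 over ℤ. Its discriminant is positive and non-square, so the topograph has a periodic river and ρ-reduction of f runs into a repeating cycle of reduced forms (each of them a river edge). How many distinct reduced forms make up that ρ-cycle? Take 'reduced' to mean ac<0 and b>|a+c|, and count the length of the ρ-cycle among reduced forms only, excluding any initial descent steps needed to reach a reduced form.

D = 28, ⌊√D⌋ = 5
descent: ρ → (-1,4,3)  [lands on river]
river: ρ → (3,2,-2)
river: ρ → (-2,2,3)
river: ρ → (3,4,-1)
ρ-cycle length = 4 (tail of 1 descent step not counted)

4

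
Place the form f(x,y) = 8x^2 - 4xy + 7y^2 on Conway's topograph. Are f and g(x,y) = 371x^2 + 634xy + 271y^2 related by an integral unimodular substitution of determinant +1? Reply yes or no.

D₁ = -208, D₂ = -208
f: flip: (8,-4,7)→(7,4,8)
f: reduced (well bottom): (7,4,8) with a≤c, −a<b≤a
g: translate: b→-108 (≡634 mod 742), so (371,634,271)→(371,-108,8)
g: flip: (371,-108,8)→(8,108,371)
g: translate: b→-4 (≡108 mod 16), so (8,108,371)→(8,-4,7)
g: flip: (8,-4,7)→(7,4,8)
g: reduced (well bottom): (7,4,8) with a≤c, −a<b≤a
reduced forms (7, 4, 8) vs (7, 4, 8) ⇒ equivalent

yes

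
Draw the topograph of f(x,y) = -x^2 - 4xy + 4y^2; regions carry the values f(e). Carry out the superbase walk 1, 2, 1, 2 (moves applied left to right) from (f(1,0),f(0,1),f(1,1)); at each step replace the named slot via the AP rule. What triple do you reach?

start (-1,4,-1) = (f(1,0),f(0,1),f(1,1))
replace slot 1: 2·(4+(-1)) − (-1) = 7 → (7,4,-1)
replace slot 2: 2·(7+(-1)) − 4 = 8 → (7,8,-1)
replace slot 1: 2·(8+(-1)) − 7 = 7 → (7,8,-1)
replace slot 2: 2·(7+(-1)) − 8 = 4 → (7,4,-1)

7,4,-1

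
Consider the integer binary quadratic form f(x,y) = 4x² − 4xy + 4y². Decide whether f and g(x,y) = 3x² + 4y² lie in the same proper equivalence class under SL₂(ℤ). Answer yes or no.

D₁ = -48, D₂ = -48
f: translate: b→4 (≡-4 mod 8), so (4,-4,4)→(4,4,4)
f: reduced (well bottom): (4,4,4) with a≤c, −a<b≤a
g: reduced (well bottom): (3,0,4) with a≤c, −a<b≤a
reduced forms (4, 4, 4) vs (3, 0, 4) ⇒ inequivalent

no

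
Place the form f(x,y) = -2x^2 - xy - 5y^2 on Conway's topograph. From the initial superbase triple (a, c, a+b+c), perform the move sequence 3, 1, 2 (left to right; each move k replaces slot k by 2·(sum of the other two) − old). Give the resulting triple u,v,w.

start (-2,-5,-8) = (f(1,0),f(0,1),f(1,1))
replace slot 3: 2·((-2)+(-5)) − (-8) = -6 → (-2,-5,-6)
replace slot 1: 2·((-5)+(-6)) − (-2) = -20 → (-20,-5,-6)
replace slot 2: 2·((-20)+(-6)) − (-5) = -47 → (-20,-47,-6)

-20,-47,-6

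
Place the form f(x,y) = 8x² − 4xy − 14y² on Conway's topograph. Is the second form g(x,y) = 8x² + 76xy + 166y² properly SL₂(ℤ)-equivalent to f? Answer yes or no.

D₁ = 464, D₂ = 464
river cycle of f (length 10): (8, 12, -10), (-10, 8, 10), (10, 12, -8), (-8, 20, 2), (2, 20, -8), (-8, 12, 10), (10, 8, -10), (-10, 12, 8), (8, 20, -2), (-2, 20, 8)
river cycle of g (length 10): (8, 12, -10), (-10, 8, 10), (10, 12, -8), (-8, 20, 2), (2, 20, -8), (-8, 12, 10), (10, 8, -10), (-10, 12, 8), (8, 20, -2), (-2, 20, 8)
cycles coincide ⇒ equivalent

yes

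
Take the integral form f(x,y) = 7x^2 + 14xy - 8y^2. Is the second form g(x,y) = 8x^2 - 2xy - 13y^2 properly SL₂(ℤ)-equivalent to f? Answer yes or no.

D₁ = 420, D₂ = 420
river cycle of f (length 4): (-8, 18, 3), (3, 18, -8), (-8, 14, 7), (7, 14, -8)
river cycle of g (length 4): (8, 14, -7), (-7, 14, 8), (8, 18, -3), (-3, 18, 8)
cycles differ ⇒ inequivalent

no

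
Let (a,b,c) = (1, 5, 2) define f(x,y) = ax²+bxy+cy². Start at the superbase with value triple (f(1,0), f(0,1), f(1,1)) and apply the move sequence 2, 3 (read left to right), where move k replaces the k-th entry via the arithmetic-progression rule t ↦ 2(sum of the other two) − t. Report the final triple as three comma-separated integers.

start (1,2,8) = (f(1,0),f(0,1),f(1,1))
replace slot 2: 2·(1+8) − 2 = 16 → (1,16,8)
replace slot 3: 2·(1+16) − 8 = 26 → (1,16,26)

1,16,26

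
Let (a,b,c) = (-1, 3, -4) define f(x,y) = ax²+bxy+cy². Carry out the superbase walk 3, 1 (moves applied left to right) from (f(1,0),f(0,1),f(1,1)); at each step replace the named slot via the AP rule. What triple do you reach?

start (-1,-4,-2) = (f(1,0),f(0,1),f(1,1))
replace slot 3: 2·((-1)+(-4)) − (-2) = -8 → (-1,-4,-8)
replace slot 1: 2·((-4)+(-8)) − (-1) = -23 → (-23,-4,-8)

-23,-4,-8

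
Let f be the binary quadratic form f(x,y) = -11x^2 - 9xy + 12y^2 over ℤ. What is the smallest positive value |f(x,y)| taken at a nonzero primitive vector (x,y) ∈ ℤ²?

descent: ρ → (12,9,-11)  [lands on river]
river: ρ → (-11,13,10)
river: ρ → (10,7,-14)
river: ρ → (-14,21,3)
river: ρ → (3,21,-14)
river: ρ → (-14,7,10)
river: ρ → (10,13,-11)
river: ρ → (-11,9,12)
river: ρ → (12,15,-8)
river: ρ → (-8,17,10)
river: ρ → (10,23,-2)
river: ρ → (-2,21,21)
river: ρ → (21,21,-2)
river: ρ → (-2,23,10)
river: ρ → (10,17,-8)
river: ρ → (-8,15,12)
closes: descent 1, river 16
min |a| on river = 2

2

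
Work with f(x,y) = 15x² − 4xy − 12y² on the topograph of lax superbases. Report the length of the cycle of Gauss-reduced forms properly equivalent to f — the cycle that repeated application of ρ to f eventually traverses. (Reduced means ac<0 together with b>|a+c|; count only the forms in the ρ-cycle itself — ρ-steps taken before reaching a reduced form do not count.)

D = 736, ⌊√D⌋ = 27
descent: ρ → (-12,4,15)  [lands on river]
river: ρ → (15,26,-1)
river: ρ → (-1,26,15)
river: ρ → (15,4,-12)
river: ρ → (-12,20,7)
river: ρ → (7,22,-9)
river: ρ → (-9,14,15)
river: ρ → (15,16,-8)
river: ρ → (-8,16,15)
river: ρ → (15,14,-9)
river: ρ → (-9,22,7)
river: ρ → (7,20,-12)
ρ-cycle length = 12 (tail of 1 descent step not counted)

12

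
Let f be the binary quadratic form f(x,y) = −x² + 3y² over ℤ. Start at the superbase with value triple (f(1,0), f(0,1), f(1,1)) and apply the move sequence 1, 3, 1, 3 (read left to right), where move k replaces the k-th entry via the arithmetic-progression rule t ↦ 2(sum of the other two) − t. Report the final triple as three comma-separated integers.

start (-1,3,2) = (f(1,0),f(0,1),f(1,1))
replace slot 1: 2·(3+2) − (-1) = 11 → (11,3,2)
replace slot 3: 2·(11+3) − 2 = 26 → (11,3,26)
replace slot 1: 2·(3+26) − 11 = 47 → (47,3,26)
replace slot 3: 2·(47+3) − 26 = 74 → (47,3,74)

47,3,74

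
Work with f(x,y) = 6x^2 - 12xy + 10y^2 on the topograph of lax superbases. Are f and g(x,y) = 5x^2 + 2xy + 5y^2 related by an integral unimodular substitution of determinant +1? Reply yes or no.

D₁ = -96, D₂ = -96
f: translate: b→0 (≡-12 mod 12), so (6,-12,10)→(6,0,4)
f: flip: (6,0,4)→(4,0,6)
f: reduced (well bottom): (4,0,6) with a≤c, −a<b≤a
g: reduced (well bottom): (5,2,5) with a≤c, −a<b≤a
reduced forms (4, 0, 6) vs (5, 2, 5) ⇒ inequivalent

no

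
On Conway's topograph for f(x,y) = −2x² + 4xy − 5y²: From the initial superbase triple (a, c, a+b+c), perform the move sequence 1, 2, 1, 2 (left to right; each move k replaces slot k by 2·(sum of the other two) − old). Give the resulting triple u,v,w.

start (-2,-5,-3) = (f(1,0),f(0,1),f(1,1))
replace slot 1: 2·((-5)+(-3)) − (-2) = -14 → (-14,-5,-3)
replace slot 2: 2·((-14)+(-3)) − (-5) = -29 → (-14,-29,-3)
replace slot 1: 2·((-29)+(-3)) − (-14) = -50 → (-50,-29,-3)
replace slot 2: 2·((-50)+(-3)) − (-29) = -77 → (-50,-77,-3)

-50,-77,-3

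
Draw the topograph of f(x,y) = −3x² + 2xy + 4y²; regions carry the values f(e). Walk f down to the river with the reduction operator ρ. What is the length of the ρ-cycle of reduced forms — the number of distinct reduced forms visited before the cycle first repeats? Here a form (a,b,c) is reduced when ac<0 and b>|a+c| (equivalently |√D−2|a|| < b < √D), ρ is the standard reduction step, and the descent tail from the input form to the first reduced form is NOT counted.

D = 52, ⌊√D⌋ = 7
river: ρ → (4,6,-1)
river: ρ → (-1,6,4)
river: ρ → (4,2,-3)
river: ρ → (-3,4,3)
river: ρ → (3,2,-4)
river: ρ → (-4,6,1)
river: ρ → (1,6,-4)
river: ρ → (-4,2,3)
river: ρ → (3,4,-3)
river: ρ → (-3,2,4)
ρ-cycle length = 10 (tail of 0 descent steps not counted)

10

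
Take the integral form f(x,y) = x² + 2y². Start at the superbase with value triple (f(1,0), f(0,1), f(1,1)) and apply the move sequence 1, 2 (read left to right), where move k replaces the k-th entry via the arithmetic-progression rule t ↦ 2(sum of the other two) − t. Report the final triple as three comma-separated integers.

start (1,2,3) = (f(1,0),f(0,1),f(1,1))
replace slot 1: 2·(2+3) − 1 = 9 → (9,2,3)
replace slot 2: 2·(9+3) − 2 = 22 → (9,22,3)

9,22,3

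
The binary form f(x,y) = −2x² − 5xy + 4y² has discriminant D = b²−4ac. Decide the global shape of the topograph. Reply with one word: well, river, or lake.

D = b²−4ac = (-5)² − 4·(-2)·4 = 57
D > 0 non-square ⇒ indefinite ⇒ periodic river

river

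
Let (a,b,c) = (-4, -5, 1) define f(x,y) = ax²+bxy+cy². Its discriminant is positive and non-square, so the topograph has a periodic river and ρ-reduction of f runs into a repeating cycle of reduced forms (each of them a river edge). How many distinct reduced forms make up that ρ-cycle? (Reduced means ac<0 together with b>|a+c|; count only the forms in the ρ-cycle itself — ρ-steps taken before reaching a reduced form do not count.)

D = 41, ⌊√D⌋ = 6
descent: ρ → (1,5,-4)  [lands on river]
river: ρ → (-4,3,2)
river: ρ → (2,5,-2)
river: ρ → (-2,3,4)
river: ρ → (4,5,-1)
river: ρ → (-1,5,4)
river: ρ → (4,3,-2)
river: ρ → (-2,5,2)
river: ρ → (2,3,-4)
river: ρ → (-4,5,1)
ρ-cycle length = 10 (tail of 1 descent step not counted)

10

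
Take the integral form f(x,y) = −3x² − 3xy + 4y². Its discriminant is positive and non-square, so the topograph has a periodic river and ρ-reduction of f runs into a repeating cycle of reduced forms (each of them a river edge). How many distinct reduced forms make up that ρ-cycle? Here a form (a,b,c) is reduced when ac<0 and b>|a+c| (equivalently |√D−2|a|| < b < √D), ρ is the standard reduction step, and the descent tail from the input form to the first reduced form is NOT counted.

D = 57, ⌊√D⌋ = 7
descent: ρ → (4,3,-3)  [lands on river]
river: ρ → (-3,3,4)
river: ρ → (4,5,-2)
river: ρ → (-2,7,1)
river: ρ → (1,7,-2)
river: ρ → (-2,5,4)
ρ-cycle length = 6 (tail of 1 descent step not counted)

6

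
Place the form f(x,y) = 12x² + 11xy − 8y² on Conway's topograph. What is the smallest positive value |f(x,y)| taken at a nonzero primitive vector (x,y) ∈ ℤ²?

river: ρ → (-8,21,2)
river: ρ → (2,19,-18)
river: ρ → (-18,17,3)
river: ρ → (3,19,-12)
river: ρ → (-12,5,10)
river: ρ → (10,15,-7)
river: ρ → (-7,13,12)
river: ρ → (12,11,-8)
closes: descent 0, river 8
min |a| on river = 2

2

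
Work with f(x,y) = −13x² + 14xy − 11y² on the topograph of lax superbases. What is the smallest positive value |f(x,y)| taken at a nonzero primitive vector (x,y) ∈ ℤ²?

translate: b→12 (≡-14 mod 26), so (13,-14,11)→(13,12,10)
flip: (13,12,10)→(10,-12,13)
translate: b→8 (≡-12 mod 20), so (10,-12,13)→(10,8,11)
reduced (well bottom): (10,8,11) with a≤c, −a<b≤a
well minimum |f| = |-10| = 10 (negative-definite)

10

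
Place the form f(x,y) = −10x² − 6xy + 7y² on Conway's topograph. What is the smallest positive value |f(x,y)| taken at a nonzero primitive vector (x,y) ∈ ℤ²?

descent: ρ → (7,6,-10)  [lands on river]
river: ρ → (-10,14,3)
river: ρ → (3,16,-5)
river: ρ → (-5,14,6)
river: ρ → (6,10,-9)
river: ρ → (-9,8,7)
closes: descent 1, river 6
min |a| on river = 3

3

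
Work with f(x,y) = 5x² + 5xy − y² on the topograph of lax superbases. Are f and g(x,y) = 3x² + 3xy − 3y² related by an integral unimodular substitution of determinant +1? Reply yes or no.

D₁ = 45, D₂ = 45
river cycle of f (length 2): (-1, 5, 5), (5, 5, -1)
river cycle of g (length 2): (-3, 3, 3), (3, 3, -3)
cycles differ ⇒ inequivalent

no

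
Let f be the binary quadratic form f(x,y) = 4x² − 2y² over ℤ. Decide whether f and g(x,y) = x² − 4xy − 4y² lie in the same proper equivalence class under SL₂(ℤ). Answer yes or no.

D₁ = 32, D₂ = 32
river cycle of f (length 2): (-2, 4, 2), (2, 4, -2)
river cycle of g (length 2): (-4, 4, 1), (1, 4, -4)
cycles differ ⇒ inequivalent

no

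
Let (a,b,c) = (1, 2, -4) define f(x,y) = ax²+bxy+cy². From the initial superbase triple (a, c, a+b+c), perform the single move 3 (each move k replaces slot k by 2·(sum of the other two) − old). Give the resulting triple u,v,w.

start (1,-4,-1) = (f(1,0),f(0,1),f(1,1))
replace slot 3: 2·(1+(-4)) − (-1) = -5 → (1,-4,-5)

1,-4,-5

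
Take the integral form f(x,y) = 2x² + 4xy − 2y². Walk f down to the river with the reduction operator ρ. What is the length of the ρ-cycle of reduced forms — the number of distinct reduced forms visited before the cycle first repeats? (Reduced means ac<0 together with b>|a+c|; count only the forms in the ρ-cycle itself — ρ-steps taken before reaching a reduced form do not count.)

D = 32, ⌊√D⌋ = 5
river: ρ → (-2,4,2)
river: ρ → (2,4,-2)
ρ-cycle length = 2 (tail of 0 descent steps not counted)

2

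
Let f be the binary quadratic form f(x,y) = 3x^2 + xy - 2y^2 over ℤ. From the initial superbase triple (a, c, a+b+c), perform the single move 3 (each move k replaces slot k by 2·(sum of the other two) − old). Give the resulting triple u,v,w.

start (3,-2,2) = (f(1,0),f(0,1),f(1,1))
replace slot 3: 2·(3+(-2)) − 2 = 0 → (3,-2,0)

3,-2,0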